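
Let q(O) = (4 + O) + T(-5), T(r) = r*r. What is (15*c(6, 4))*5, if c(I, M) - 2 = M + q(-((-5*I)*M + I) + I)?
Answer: 11625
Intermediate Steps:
T(r) = r²
q(O) = 29 + O (q(O) = (4 + O) + (-5)² = (4 + O) + 25 = 29 + O)
c(I, M) = 31 + M + 5*I*M (c(I, M) = 2 + (M + (29 + (-((-5*I)*M + I) + I))) = 2 + (M + (29 + (-(-5*I*M + I) + I))) = 2 + (M + (29 + (-(I - 5*I*M) + I))) = 2 + (M + (29 + ((-I + 5*I*M) + I))) = 2 + (M + (29 + 5*I*M)) = 2 + (29 + M + 5*I*M) = 31 + M + 5*I*M)
(15*c(6, 4))*5 = (15*(31 + 4 + 5*6*4))*5 = (15*(31 + 4 + 120))*5 = (15*155)*5 = 2325*5 = 11625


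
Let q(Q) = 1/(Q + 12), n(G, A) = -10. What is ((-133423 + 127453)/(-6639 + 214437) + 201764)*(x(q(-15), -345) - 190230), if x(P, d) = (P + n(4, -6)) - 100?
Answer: -1330039551610319/34633 ≈ -3.8404e+10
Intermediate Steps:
q(Q) = 1/(12 + Q)
x(P, d) = -110 + P (x(P, d) = (P - 10) - 100 = (-10 + P) - 100 = -110 + P)
((-133423 + 127453)/(-6639 + 214437) + 201764)*(x(q(-15), -345) - 190230) = ((-133423 + 127453)/(-6639 + 214437) + 201764)*((-110 + 1/(12 - 15)) - 190230) = (-5970/207798 + 201764)*((-110 + 1/(-3)) - 190230) = (-5970*1/207798 + 201764)*((-110 - ⅓) - 190230) = (-995/34633 + 201764)*(-331/3 - 190230) = (6987691617/34633)*(-571021/3) = -1330039551610319/34633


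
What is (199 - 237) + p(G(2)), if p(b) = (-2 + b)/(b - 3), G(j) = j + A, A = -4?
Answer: -186/5 ≈ -37.200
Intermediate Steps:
G(j) = -4 + j (G(j) = j - 4 = -4 + j)
p(b) = (-2 + b)/(-3 + b)
(199 - 237) + p(G(2)) = (199 - 237) + (-2 + (-4 + 2))/(-3 + (-4 + 2)) = -38 + (-2 - 2)/(-3 - 2) = -38 - 4/(-5) = -38 - 1/5*(-4) = -38 + 4/5 = -186/5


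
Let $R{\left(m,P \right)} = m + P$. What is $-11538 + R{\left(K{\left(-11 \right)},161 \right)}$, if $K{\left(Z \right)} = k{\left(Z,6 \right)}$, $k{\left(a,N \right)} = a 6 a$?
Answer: $-10651$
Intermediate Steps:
$k{\left(a,N \right)} = 6 a^{2}$ ($k{\left(a,N \right)} = 6 a a = 6 a^{2}$)
$K{\left(Z \right)} = 6 Z^{2}$
$R{\left(m,P \right)} = P + m$
$-11538 + R{\left(K{\left(-11 \right)},161 \right)} = -11538 + \left(161 + 6 \left(-11\right)^{2}\right) = -11538 + \left(161 + 6 \cdot 121\right) = -11538 + \left(161 + 726\right) = -11538 + 887 = -10651$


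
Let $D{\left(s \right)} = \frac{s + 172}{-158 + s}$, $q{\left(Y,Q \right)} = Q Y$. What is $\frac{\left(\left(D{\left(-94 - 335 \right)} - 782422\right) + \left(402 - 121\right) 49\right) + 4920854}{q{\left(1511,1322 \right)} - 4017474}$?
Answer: $- \frac{609335561}{296425021} \approx -2.0556$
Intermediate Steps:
$D{\left(s \right)} = \frac{172 + s}{-158 + s}$
$\frac{\left(\left(D{\left(-94 - 335 \right)} - 782422\right) + \left(402 - 121\right) 49\right) + 4920854}{q{\left(1511,1322 \right)} - 4017474} = \frac{\left(\left(\frac{172 - 429}{-158 - 429} - 782422\right) + \left(402 - 121\right) 49\right) + 4920854}{1322 \cdot 1511 - 4017474} = \frac{\left(\left(\frac{172 - 429}{-158 - 429} - 782422\right) + 281 \cdot 49\right) + 4920854}{1997542 - 4017474} = \frac{\left(\left(\frac{1}{-587} \left(-257\right) - 782422\right) + 13769\right) + 4920854}{-2019932} = \left(\left(\left(\left(- \frac{1}{587}\right) \left(-257\right) - 782422\right) + 13769\right) + 4920854\right) \left(- \frac{1}{2019932}\right) = \left(\left(\left(\frac{257}{587} - 782422\right) + 13769\right) + 4920854\right) \left(- \frac{1}{2019932}\right) = \left(\left(- \frac{459281457}{587} + 13769\right) + 4920854\right) \left(- \frac{1}{2019932}\right) = \left(- \frac{451199054}{587} + 4920854\right) \left(- \frac{1}{2019932}\right) = \frac{2437342244}{587} \left(- \frac{1}{2019932}\right) = - \frac{609335561}{296425021}$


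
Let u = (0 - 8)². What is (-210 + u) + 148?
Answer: 2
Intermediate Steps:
u = 64 (u = (-8)² = 64)
(-210 + u) + 148 = (-210 + 64) + 148 = -146 + 148 = 2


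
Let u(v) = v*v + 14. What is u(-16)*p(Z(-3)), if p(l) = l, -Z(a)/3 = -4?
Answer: 3240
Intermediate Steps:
Z(a) = 12 (Z(a) = -3*(-4) = 12)
u(v) = 14 + v**2 (u(v) = v**2 + 14 = 14 + v**2)
u(-16)*p(Z(-3)) = (14 + (-16)**2)*12 = (14 + 256)*12 = 270*12 = 3240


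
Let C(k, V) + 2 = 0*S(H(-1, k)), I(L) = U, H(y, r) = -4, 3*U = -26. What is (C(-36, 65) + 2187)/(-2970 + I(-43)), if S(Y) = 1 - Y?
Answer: -6555/8936 ≈ -0.73355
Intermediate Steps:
U = -26/3 (U = (1/3)*(-26) = -26/3 ≈ -8.6667)
I(L) = -26/3
C(k, V) = -2 (C(k, V) = -2 + 0*(1 - 1*(-4)) = -2 + 0*(1 + 4) = -2 + 0*5 = -2 + 0 = -2)
(C(-36, 65) + 2187)/(-2970 + I(-43)) = (-2 + 2187)/(-2970 - 26/3) = 2185/(-8936/3) = 2185*(-3/8936) = -6555/8936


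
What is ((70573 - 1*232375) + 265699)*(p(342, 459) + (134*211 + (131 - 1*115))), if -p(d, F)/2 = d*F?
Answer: -29679840402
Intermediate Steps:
p(d, F) = -2*F*d (p(d, F) = -2*d*F = -2*F*d)
((70573 - 1*232375) + 265699)*(p(342, 459) + (134*211 + (131 - 1*115))) = ((70573 - 1*232375) + 265699)*(-2*459*342 + (134*211 + (131 - 1*115))) = ((70573 - 232375) + 265699)*(-313956 + (28274 + (131 - 115))) = (-161802 + 265699)*(-313956 + (28274 + 16)) = 103897*(-313956 + 28290) = 103897*(-285666) = -29679840402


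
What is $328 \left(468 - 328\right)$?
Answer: $45920$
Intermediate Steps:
$328 \left(468 - 328\right) = 328 \cdot 140 = 45920$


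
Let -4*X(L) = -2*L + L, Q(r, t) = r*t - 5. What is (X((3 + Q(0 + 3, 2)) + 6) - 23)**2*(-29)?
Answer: -48749/4 ≈ -12187.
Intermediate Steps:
Q(r, t) = -5 + r*t
X(L) = L/4 (X(L) = -(-2*L + L)/4 = -(-1)*L/4 = L/4)
(X((3 + Q(0 + 3, 2)) + 6) - 23)**2*(-29) = (((3 + (-5 + (0 + 3)*2)) + 6)/4 - 23)**2*(-29) = (((3 + (-5 + 3*2)) + 6)/4 - 23)**2*(-29) = (((3 + (-5 + 6)) + 6)/4 - 23)**2*(-29) = (((3 + 1) + 6)/4 - 23)**2*(-29) = ((4 + 6)/4 - 23)**2*(-29) = ((1/4)*10 - 23)**2*(-29) = (5/2 - 23)**2*(-29) = (-41/2)**2*(-29) = (1681/4)*(-29) = -48749/4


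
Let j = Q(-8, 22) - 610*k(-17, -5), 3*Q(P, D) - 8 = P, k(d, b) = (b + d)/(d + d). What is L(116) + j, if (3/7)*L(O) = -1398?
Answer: -62164/17 ≈ -3656.7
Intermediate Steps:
k(d, b) = (b + d)/(2*d) (k(d, b) = (b + d)/((2*d)) = (b + d)*(1/(2*d)) = (b + d)/(2*d))
Q(P, D) = 8/3 + P/3
L(O) = -3262 (L(O) = (7/3)*(-1398) = -3262)
j = -6710/17 (j = (8/3 + (1/3)*(-8)) - 305*(-5 - 17)/(-17) = (8/3 - 8/3) - 305*(-1)*(-22)/17 = 0 - 610*11/17 = 0 - 6710/17 = -6710/17 ≈ -394.71)
L(116) + j = -3262 - 6710/17 = -62164/17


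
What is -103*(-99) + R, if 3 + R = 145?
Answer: 10339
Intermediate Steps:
R = 142 (R = -3 + 145 = 142)
-103*(-99) + R = -103*(-99) + 142 = 10197 + 142 = 10339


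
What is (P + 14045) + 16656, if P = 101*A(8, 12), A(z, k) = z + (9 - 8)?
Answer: 31610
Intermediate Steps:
A(z, k) = 1 + z (A(z, k) = z + 1 = 1 + z)
P = 909 (P = 101*(1 + 8) = 101*9 = 909)
(P + 14045) + 16656 = (909 + 14045) + 16656 = 14954 + 16656 = 31610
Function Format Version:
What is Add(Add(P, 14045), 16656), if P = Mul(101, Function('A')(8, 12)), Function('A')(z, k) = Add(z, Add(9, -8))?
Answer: 31610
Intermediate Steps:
Function('A')(z, k) = Add(1, z) (Function('A')(z, k) = Add(z, 1) = Add(1, z))
P = 909 (P = Mul(101, Add(1, 8)) = Mul(101, 9) = 909)
Add(Add(P, 14045), 16656) = Add(Add(909, 14045), 16656) = Add(14954, 16656) = 31610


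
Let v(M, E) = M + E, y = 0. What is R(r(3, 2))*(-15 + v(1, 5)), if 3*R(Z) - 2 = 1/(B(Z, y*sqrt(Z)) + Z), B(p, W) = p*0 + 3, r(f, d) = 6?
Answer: -19/3 ≈ -6.3333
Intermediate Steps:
B(p, W) = 3 (B(p, W) = 0 + 3 = 3)
R(Z) = 2/3 + 1/(3*(3 + Z))
v(M, E) = E + M
R(r(3, 2))*(-15 + v(1, 5)) = ((7 + 2*6)/(3*(3 + 6)))*(-15 + (5 + 1)) = ((1/3)*(7 + 12)/9)*(-15 + 6) = ((1/3)*(1/9)*19)*(-9) = (19/27)*(-9) = -19/3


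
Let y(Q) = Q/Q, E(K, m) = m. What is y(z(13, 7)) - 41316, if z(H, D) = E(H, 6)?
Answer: -41315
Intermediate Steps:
z(H, D) = 6
y(Q) = 1
y(z(13, 7)) - 41316 = 1 - 41316 = -41315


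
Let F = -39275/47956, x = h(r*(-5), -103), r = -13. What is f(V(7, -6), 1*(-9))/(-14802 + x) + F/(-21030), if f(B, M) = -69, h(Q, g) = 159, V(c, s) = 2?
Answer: 519723087/109390225624 ≈ 0.0047511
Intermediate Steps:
x = 159
F = -39275/47956 (F = -39275*1/47956 = -39275/47956 ≈ -0.81898)
f(V(7, -6), 1*(-9))/(-14802 + x) + F/(-21030) = -69/(-14802 + 159) - 39275/47956/(-21030) = -69/(-14643) - 39275/47956*(-1/21030) = -69*(-1/14643) + 7855/201702936 = 23/4881 + 7855/201702936 = 519723087/109390225624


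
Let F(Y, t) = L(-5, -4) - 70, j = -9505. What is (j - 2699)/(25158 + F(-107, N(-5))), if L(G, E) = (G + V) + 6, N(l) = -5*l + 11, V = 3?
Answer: -339/697 ≈ -0.48637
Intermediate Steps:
N(l) = 11 - 5*l
L(G, E) = 9 + G (L(G, E) = (G + 3) + 6 = (3 + G) + 6 = 9 + G)
F(Y, t) = -66 (F(Y, t) = (9 - 5) - 70 = 4 - 70 = -66)
(j - 2699)/(25158 + F(-107, N(-5))) = (-9505 - 2699)/(25158 - 66) = -12204/25092 = -12204*1/25092 = -339/697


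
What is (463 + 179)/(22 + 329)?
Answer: 214/117 ≈ 1.8291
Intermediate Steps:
(463 + 179)/(22 + 329) = 642/351 = 642*(1/351) = 214/117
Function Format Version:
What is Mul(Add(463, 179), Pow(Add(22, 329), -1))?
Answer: Rational(214, 117) ≈ 1.8291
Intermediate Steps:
Mul(Add(463, 179), Pow(Add(22, 329), -1)) = Mul(642, Pow(351, -1)) = Mul(642, Rational(1, 351)) = Rational(214, 117)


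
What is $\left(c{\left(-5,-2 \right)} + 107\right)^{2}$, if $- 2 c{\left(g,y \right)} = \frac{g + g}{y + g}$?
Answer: $\frac{553536}{49} \approx 11297.0$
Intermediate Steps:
$c{\left(g,y \right)} = - \frac{g}{g + y}$ ($c{\left(g,y \right)} = - \frac{\left(g + g\right) \frac{1}{y + g}}{2} = - \frac{2 g \frac{1}{g + y}}{2} = - \frac{g}{g + y}$)
$\left(c{\left(-5,-2 \right)} + 107\right)^{2} = \left(\left(-1\right) \left(-5\right) \frac{1}{-5 - 2} + 107\right)^{2} = \left(\left(-1\right) \left(-5\right) \frac{1}{-7} + 107\right)^{2} = \left(\left(-1\right) \left(-5\right) \left(- \frac{1}{7}\right) + 107\right)^{2} = \left(- \frac{5}{7} + 107\right)^{2} = \left(\frac{744}{7}\right)^{2} = \frac{553536}{49}$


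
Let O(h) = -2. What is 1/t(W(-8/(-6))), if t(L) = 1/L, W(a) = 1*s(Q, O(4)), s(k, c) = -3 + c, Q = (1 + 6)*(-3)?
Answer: -5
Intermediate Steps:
Q = -21 (Q = 7*(-3) = -21)
W(a) = -5 (W(a) = 1*(-3 - 2) = 1*(-5) = -5)
1/t(W(-8/(-6))) = 1/(1/(-5)) = 1/(-1/5) = -5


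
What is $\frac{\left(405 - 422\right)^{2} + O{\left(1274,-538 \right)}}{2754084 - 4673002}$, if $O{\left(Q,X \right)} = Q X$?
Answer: $\frac{685123}{1918918} \approx 0.35704$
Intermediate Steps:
$\frac{\left(405 - 422\right)^{2} + O{\left(1274,-538 \right)}}{2754084 - 4673002} = \frac{\left(405 - 422\right)^{2} + 1274 \left(-538\right)}{2754084 - 4673002} = \frac{\left(-17\right)^{2} - 685412}{-1918918} = \left(289 - 685412\right) \left(- \frac{1}{1918918}\right) = \left(-685123\right) \left(- \frac{1}{1918918}\right) = \frac{685123}{1918918}$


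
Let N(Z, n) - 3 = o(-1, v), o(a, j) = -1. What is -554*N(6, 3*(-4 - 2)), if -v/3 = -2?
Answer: -1108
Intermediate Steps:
v = 6 (v = -3*(-2) = 6)
N(Z, n) = 2 (N(Z, n) = 3 - 1 = 2)
-554*N(6, 3*(-4 - 2)) = -554*2 = -1108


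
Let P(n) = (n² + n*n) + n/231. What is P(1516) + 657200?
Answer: 1213608988/231 ≈ 5.2537e+6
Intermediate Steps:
P(n) = 2*n² + n/231 (P(n) = (n² + n²) + n*(1/231) = 2*n² + n/231)
P(1516) + 657200 = (1/231)*1516*(1 + 462*1516) + 657200 = (1/231)*1516*(1 + 700392) + 657200 = (1/231)*1516*700393 + 657200 = 1061795788/231 + 657200 = 1213608988/231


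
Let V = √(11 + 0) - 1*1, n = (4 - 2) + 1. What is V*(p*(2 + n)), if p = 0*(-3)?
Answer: 0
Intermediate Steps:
p = 0
n = 3 (n = 2 + 1 = 3)
V = -1 + √11 (V = √11 - 1 = -1 + √11 ≈ 2.3166)
V*(p*(2 + n)) = (-1 + √11)*(0*(2 + 3)) = (-1 + √11)*(0*5) = (-1 + √11)*0 = 0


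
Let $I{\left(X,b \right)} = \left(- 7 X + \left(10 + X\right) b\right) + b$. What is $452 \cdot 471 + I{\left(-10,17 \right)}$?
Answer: $212979$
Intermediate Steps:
$I{\left(X,b \right)} = b - 7 X + b \left(10 + X\right)$ ($I{\left(X,b \right)} = \left(- 7 X + b \left(10 + X\right)\right) + b = b - 7 X + b \left(10 + X\right)$)
$452 \cdot 471 + I{\left(-10,17 \right)} = 452 \cdot 471 - -87 = 212892 + \left(70 + 187 - 170\right) = 212892 + 87 = 212979$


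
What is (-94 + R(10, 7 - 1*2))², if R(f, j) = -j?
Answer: 9801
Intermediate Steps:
(-94 + R(10, 7 - 1*2))² = (-94 - (7 - 1*2))² = (-94 - (7 - 2))² = (-94 - 1*5)² = (-94 - 5)² = (-99)² = 9801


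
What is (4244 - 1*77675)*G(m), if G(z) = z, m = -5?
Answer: 367155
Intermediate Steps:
(4244 - 1*77675)*G(m) = (4244 - 1*77675)*(-5) = (4244 - 77675)*(-5) = -73431*(-5) = 367155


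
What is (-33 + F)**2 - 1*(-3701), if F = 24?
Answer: 3782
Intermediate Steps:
(-33 + F)**2 - 1*(-3701) = (-33 + 24)**2 - 1*(-3701) = (-9)**2 + 3701 = 81 + 3701 = 3782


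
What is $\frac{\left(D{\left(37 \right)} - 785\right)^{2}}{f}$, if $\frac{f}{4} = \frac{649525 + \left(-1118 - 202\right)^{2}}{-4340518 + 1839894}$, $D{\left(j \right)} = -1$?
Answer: $- \frac{386218876176}{2391925} \approx -1.6147 \cdot 10^{5}$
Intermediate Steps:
$f = - \frac{2391925}{625156}$ ($f = 4 \frac{649525 + \left(-1118 - 202\right)^{2}}{-4340518 + 1839894} = 4 \frac{649525 + \left(-1320\right)^{2}}{-2500624} = 4 \left(649525 + 1742400\right) \left(- \frac{1}{2500624}\right) = 4 \cdot 2391925 \left(- \frac{1}{2500624}\right) = 4 \left(- \frac{2391925}{2500624}\right) = - \frac{2391925}{625156} \approx -3.8261$)
$\frac{\left(D{\left(37 \right)} - 785\right)^{2}}{f} = \frac{\left(-1 - 785\right)^{2}}{- \frac{2391925}{625156}} = \left(-786\right)^{2} \left(- \frac{625156}{2391925}\right) = 617796 \left(- \frac{625156}{2391925}\right) = - \frac{386218876176}{2391925}$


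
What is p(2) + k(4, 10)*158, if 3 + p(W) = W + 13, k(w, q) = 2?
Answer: 328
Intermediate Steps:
p(W) = 10 + W (p(W) = -3 + (W + 13) = -3 + (13 + W) = 10 + W)
p(2) + k(4, 10)*158 = (10 + 2) + 2*158 = 12 + 316 = 328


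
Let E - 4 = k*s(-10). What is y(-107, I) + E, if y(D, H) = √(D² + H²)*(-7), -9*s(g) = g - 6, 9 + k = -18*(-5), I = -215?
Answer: 148 - 7*√57674 ≈ -1533.1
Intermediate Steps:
k = 81 (k = -9 - 18*(-5) = -9 + 90 = 81)
s(g) = ⅔ - g/9 (s(g) = -(g - 6)/9 = -(-6 + g)/9 = ⅔ - g/9)
y(D, H) = -7*√(D² + H²)
E = 148 (E = 4 + 81*(⅔ - ⅑*(-10)) = 4 + 81*(⅔ + 10/9) = 4 + 81*(16/9) = 4 + 144 = 148)
y(-107, I) + E = -7*√((-107)² + (-215)²) + 148 = -7*√(11449 + 46225) + 148 = -7*√57674 + 148 = 148 - 7*√57674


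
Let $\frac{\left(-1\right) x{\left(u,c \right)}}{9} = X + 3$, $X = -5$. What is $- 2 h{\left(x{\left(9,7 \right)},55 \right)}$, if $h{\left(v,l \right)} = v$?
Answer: $-36$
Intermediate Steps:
$x{\left(u,c \right)} = 18$ ($x{\left(u,c \right)} = - 9 \left(-5 + 3\right) = \left(-9\right) \left(-2\right) = 18$)
$- 2 h{\left(x{\left(9,7 \right)},55 \right)} = \left(-2\right) 18 = -36$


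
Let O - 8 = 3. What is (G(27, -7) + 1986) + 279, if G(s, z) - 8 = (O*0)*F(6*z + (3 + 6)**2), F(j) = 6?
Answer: 2273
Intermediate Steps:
O = 11 (O = 8 + 3 = 11)
G(s, z) = 8 (G(s, z) = 8 + (11*0)*6 = 8 + 0*6 = 8 + 0 = 8)
(G(27, -7) + 1986) + 279 = (8 + 1986) + 279 = 1994 + 279 = 2273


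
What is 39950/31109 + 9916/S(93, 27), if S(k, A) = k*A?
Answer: 408791294/78114699 ≈ 5.2332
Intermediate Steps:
S(k, A) = A*k
39950/31109 + 9916/S(93, 27) = 39950/31109 + 9916/((27*93)) = 39950*(1/31109) + 9916/2511 = 39950/31109 + 9916*(1/2511) = 39950/31109 + 9916/2511 = 408791294/78114699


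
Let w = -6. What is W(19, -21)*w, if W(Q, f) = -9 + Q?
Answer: -60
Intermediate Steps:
W(19, -21)*w = (-9 + 19)*(-6) = 10*(-6) = -60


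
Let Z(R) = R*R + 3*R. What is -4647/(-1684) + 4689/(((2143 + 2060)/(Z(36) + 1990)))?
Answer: 2979943565/786428 ≈ 3789.2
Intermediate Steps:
Z(R) = R² + 3*R
-4647/(-1684) + 4689/(((2143 + 2060)/(Z(36) + 1990))) = -4647/(-1684) + 4689/(((2143 + 2060)/(36*(3 + 36) + 1990))) = -4647*(-1/1684) + 4689/((4203/(36*39 + 1990))) = 4647/1684 + 4689/((4203/(1404 + 1990))) = 4647/1684 + 4689/((4203/3394)) = 4647/1684 + 4689/((4203*(1/3394))) = 4647/1684 + 4689/(4203/3394) = 4647/1684 + 4689*(3394/4203) = 4647/1684 + 1768274/467 = 2979943565/786428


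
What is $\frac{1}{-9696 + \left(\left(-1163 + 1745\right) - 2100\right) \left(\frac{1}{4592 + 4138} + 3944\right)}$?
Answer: $- \frac{1455}{8725181293} \approx -1.6676 \cdot 10^{-7}$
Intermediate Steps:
$\frac{1}{-9696 + \left(\left(-1163 + 1745\right) - 2100\right) \left(\frac{1}{4592 + 4138} + 3944\right)} = \frac{1}{-9696 + \left(582 - 2100\right) \left(\frac{1}{8730} + 3944\right)} = \frac{1}{-9696 - 1518 \left(\frac{1}{8730} + 3944\right)} = \frac{1}{-9696 - \frac{8711073613}{1455}} = \frac{1}{- \frac{8725181293}{1455}} = - \frac{1455}{8725181293}$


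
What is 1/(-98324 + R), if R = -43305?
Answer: -1/141629 ≈ -7.0607e-6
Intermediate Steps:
1/(-98324 + R) = 1/(-98324 - 43305) = 1/(-141629) = -1/141629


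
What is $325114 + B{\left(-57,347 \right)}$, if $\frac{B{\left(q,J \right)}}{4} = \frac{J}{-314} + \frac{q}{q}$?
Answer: $\frac{51042832}{157} \approx 3.2511 \cdot 10^{5}$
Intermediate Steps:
$B{\left(q,J \right)} = 4 - \frac{2 J}{157}$ ($B{\left(q,J \right)} = 4 \left(\frac{J}{-314} + \frac{q}{q}\right) = 4 \left(J \left(- \frac{1}{314}\right) + 1\right) = 4 \left(- \frac{J}{314} + 1\right) = 4 \left(1 - \frac{J}{314}\right) = 4 - \frac{2 J}{157}$)
$325114 + B{\left(-57,347 \right)} = 325114 + \left(4 - \frac{694}{157}\right) = 325114 - \frac{66}{157} = \frac{51042832}{157}$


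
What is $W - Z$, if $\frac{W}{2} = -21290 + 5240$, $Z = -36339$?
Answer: $4239$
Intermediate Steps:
$W = -32100$ ($W = 2 \left(-21290 + 5240\right) = 2 \left(-16050\right) = -32100$)
$W - Z = -32100 - -36339 = -32100 + 36339 = 4239$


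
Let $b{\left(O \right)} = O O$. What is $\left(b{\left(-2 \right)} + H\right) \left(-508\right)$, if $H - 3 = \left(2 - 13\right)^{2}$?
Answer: $-65024$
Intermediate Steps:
$b{\left(O \right)} = O^{2}$
$H = 124$ ($H = 3 + \left(2 - 13\right)^{2} = 3 + \left(-11\right)^{2} = 3 + 121 = 124$)
$\left(b{\left(-2 \right)} + H\right) \left(-508\right) = \left(\left(-2\right)^{2} + 124\right) \left(-508\right) = \left(4 + 124\right) \left(-508\right) = 128 \left(-508\right) = -65024$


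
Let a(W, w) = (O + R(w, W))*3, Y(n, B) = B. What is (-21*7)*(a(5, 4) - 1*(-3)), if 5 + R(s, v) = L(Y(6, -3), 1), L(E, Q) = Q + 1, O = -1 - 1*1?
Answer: 1764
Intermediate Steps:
O = -2 (O = -1 - 1 = -2)
L(E, Q) = 1 + Q
R(s, v) = -3 (R(s, v) = -5 + (1 + 1) = -5 + 2 = -3)
a(W, w) = -15 (a(W, w) = (-2 - 3)*3 = -5*3 = -15)
(-21*7)*(a(5, 4) - 1*(-3)) = (-21*7)*(-15 - 1*(-3)) = -147*(-15 + 3) = -147*(-12) = 1764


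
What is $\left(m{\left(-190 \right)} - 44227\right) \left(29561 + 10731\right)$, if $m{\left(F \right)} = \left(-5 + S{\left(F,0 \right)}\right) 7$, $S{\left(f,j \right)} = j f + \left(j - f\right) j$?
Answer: $-1783404504$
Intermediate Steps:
$S{\left(f,j \right)} = f j + j \left(j - f\right)$
$m{\left(F \right)} = -35$ ($m{\left(F \right)} = \left(-5 + 0^{2}\right) 7 = \left(-5 + 0\right) 7 = \left(-5\right) 7 = -35$)
$\left(m{\left(-190 \right)} - 44227\right) \left(29561 + 10731\right) = \left(-35 - 44227\right) \left(29561 + 10731\right) = \left(-44262\right) 40292 = -1783404504$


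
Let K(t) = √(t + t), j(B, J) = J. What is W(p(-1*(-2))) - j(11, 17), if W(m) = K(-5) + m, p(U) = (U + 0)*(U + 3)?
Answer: -7 + I*√10 ≈ -7.0 + 3.1623*I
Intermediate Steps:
p(U) = U*(3 + U)
K(t) = √2*√t (K(t) = √(2*t) = √2*√t)
W(m) = m + I*√10 (W(m) = √2*√(-5) + m = √2*(I*√5) + m = I*√10 + m = m + I*√10)
W(p(-1*(-2))) - j(11, 17) = ((-1*(-2))*(3 - 1*(-2)) + I*√10) - 1*17 = (2*(3 + 2) + I*√10) - 17 = (2*5 + I*√10) - 17 = (10 + I*√10) - 17 = -7 + I*√10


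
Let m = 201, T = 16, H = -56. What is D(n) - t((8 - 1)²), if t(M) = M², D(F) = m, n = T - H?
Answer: -2200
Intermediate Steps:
n = 72 (n = 16 - 1*(-56) = 16 + 56 = 72)
D(F) = 201
D(n) - t((8 - 1)²) = 201 - ((8 - 1)²)² = 201 - (7²)² = 201 - 1*49² = 201 - 1*2401 = 201 - 2401 = -2200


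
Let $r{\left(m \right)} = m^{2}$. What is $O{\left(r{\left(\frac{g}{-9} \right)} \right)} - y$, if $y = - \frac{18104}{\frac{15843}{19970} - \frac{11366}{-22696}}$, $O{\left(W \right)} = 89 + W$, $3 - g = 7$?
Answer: $\frac{167219639921545}{11877672897} \approx 14078.0$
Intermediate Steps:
$g = -4$ ($g = 3 - 7 = -4$)
$y = - \frac{2051360257120}{146637937}$ ($y = - \frac{18104}{15843 \cdot \frac{1}{19970} - - \frac{5683}{11348}} = - \frac{18104}{\frac{15843}{19970} + \frac{5683}{11348}} = - \frac{18104}{\frac{146637937}{113309780}} = \left(-18104\right) \frac{113309780}{146637937} = - \frac{2051360257120}{146637937} \approx -13989.0$)
$O{\left(r{\left(\frac{g}{-9} \right)} \right)} - y = \left(89 + \left(- \frac{4}{-9}\right)^{2}\right) - - \frac{2051360257120}{146637937} = \left(89 + \left(\left(-4\right) \left(- \frac{1}{9}\right)\right)^{2}\right) + \frac{2051360257120}{146637937} = \left(89 + \left(\frac{4}{9}\right)^{2}\right) + \frac{2051360257120}{146637937} = \left(89 + \frac{16}{81}\right) + \frac{2051360257120}{146637937} = \frac{7225}{81} + \frac{2051360257120}{146637937} = \frac{167219639921545}{11877672897}$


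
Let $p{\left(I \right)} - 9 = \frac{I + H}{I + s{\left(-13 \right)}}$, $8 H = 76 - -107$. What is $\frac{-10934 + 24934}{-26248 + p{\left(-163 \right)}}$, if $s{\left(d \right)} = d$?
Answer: $- \frac{19712000}{36943391} \approx -0.53357$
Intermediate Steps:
$H = \frac{183}{8}$ ($H = \frac{76 - -107}{8} = \frac{76 + 107}{8} = \frac{1}{8} \cdot 183 = \frac{183}{8} \approx 22.875$)
$p{\left(I \right)} = 9 + \frac{\frac{183}{8} + I}{-13 + I}$ ($p{\left(I \right)} = 9 + \frac{I + \frac{183}{8}}{I - 13} = 9 + \frac{\frac{183}{8} + I}{-13 + I}$)
$\frac{-10934 + 24934}{-26248 + p{\left(-163 \right)}} = \frac{-10934 + 24934}{-26248 + \frac{-753 + 80 \left(-163\right)}{8 \left(-13 - 163\right)}} = \frac{14000}{-26248 + \frac{-753 - 13040}{8 \left(-176\right)}} = \frac{14000}{-26248 + \frac{1}{8} \left(- \frac{1}{176}\right) \left(-13793\right)} = \frac{14000}{-26248 + \frac{13793}{1408}} = \frac{14000}{- \frac{36943391}{1408}} = 14000 \left(- \frac{1408}{36943391}\right) = - \frac{19712000}{36943391}$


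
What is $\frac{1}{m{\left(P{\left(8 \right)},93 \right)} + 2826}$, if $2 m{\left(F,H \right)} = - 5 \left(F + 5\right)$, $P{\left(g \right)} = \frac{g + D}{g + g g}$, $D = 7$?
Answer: $\frac{48}{135023} \approx 0.0003555$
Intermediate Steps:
$P{\left(g \right)} = \frac{7 + g}{g + g^{2}}$ ($P{\left(g \right)} = \frac{g + 7}{g + g g} = \frac{7 + g}{g + g^{2}}$)
$m{\left(F,H \right)} = - \frac{25}{2} - \frac{5 F}{2}$ ($m{\left(F,H \right)} = \frac{\left(-5\right) \left(F + 5\right)}{2} = \frac{\left(-5\right) \left(5 + F\right)}{2} = \frac{-25 - 5 F}{2} = - \frac{25}{2} - \frac{5 F}{2}$)
$\frac{1}{m{\left(P{\left(8 \right)},93 \right)} + 2826} = \frac{1}{\left(- \frac{25}{2} - \frac{5 \frac{7 + 8}{8 \left(1 + 8\right)}}{2}\right) + 2826} = \frac{1}{\left(- \frac{25}{2} - \frac{5 \cdot \frac{1}{8} \cdot \frac{1}{9} \cdot 15}{2}\right) + 2826} = \frac{1}{\left(- \frac{25}{2} - \frac{25}{48}\right) + 2826} = \frac{1}{- \frac{625}{48} + 2826} = \frac{1}{\frac{135023}{48}} = \frac{48}{135023}$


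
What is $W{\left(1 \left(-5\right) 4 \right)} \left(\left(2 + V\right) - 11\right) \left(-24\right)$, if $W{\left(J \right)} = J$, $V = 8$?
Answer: $-480$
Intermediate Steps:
$W{\left(1 \left(-5\right) 4 \right)} \left(\left(2 + V\right) - 11\right) \left(-24\right) = 1 \left(-5\right) 4 \left(\left(2 + 8\right) - 11\right) \left(-24\right) = \left(-5\right) 4 \left(10 - 11\right) \left(-24\right) = \left(-20\right) \left(-1\right) \left(-24\right) = 20 \left(-24\right) = -480$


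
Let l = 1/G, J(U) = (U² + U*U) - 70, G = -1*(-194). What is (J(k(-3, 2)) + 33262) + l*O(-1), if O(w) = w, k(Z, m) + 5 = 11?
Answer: 6453215/194 ≈ 33264.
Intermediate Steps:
k(Z, m) = 6 (k(Z, m) = -5 + 11 = 6)
G = 194
J(U) = -70 + 2*U² (J(U) = (U² + U²) - 70 = 2*U² - 70 = -70 + 2*U²)
l = 1/194 ≈ 0.0051546
(J(k(-3, 2)) + 33262) + l*O(-1) = ((-70 + 2*6²) + 33262) + (1/194)*(-1) = ((-70 + 2*36) + 33262) - 1/194 = ((-70 + 72) + 33262) - 1/194 = (2 + 33262) - 1/194 = 33264 - 1/194 = 6453215/194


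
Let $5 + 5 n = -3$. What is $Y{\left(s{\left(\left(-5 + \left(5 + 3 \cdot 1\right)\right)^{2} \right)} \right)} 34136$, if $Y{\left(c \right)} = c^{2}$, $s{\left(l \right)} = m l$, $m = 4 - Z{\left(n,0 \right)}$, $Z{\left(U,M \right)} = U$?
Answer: $\frac{2167772544}{25} \approx 8.6711 \cdot 10^{7}$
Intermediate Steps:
$n = - \frac{8}{5}$ ($n = -1 + \frac{1}{5} \left(-3\right) = -1 - \frac{3}{5} = - \frac{8}{5} \approx -1.6$)
$m = \frac{28}{5}$ ($m = 4 - - \frac{8}{5} = 4 + \frac{8}{5} = \frac{28}{5} \approx 5.6$)
$s{\left(l \right)} = \frac{28 l}{5}$
$Y{\left(s{\left(\left(-5 + \left(5 + 3 \cdot 1\right)\right)^{2} \right)} \right)} 34136 = \left(\frac{28 \left(-5 + \left(5 + 3 \cdot 1\right)\right)^{2}}{5}\right)^{2} \cdot 34136 = \left(\frac{28 \left(-5 + \left(5 + 3\right)\right)^{2}}{5}\right)^{2} \cdot 34136 = \left(\frac{28 \left(-5 + 8\right)^{2}}{5}\right)^{2} \cdot 34136 = \left(\frac{28 \cdot 3^{2}}{5}\right)^{2} \cdot 34136 = \left(\frac{28}{5} \cdot 9\right)^{2} \cdot 34136 = \left(\frac{252}{5}\right)^{2} \cdot 34136 = \frac{63504}{25} \cdot 34136 = \frac{2167772544}{25}$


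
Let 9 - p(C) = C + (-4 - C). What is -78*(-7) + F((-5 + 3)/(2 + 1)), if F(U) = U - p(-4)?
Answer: 1597/3 ≈ 532.33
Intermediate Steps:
p(C) = 13 (p(C) = 9 - (C + (-4 - C)) = 9 - 1*(-4) = 9 + 4 = 13)
F(U) = -13 + U (F(U) = U - 1*13 = U - 13 = -13 + U)
-78*(-7) + F((-5 + 3)/(2 + 1)) = -78*(-7) + (-13 + (-5 + 3)/(2 + 1)) = 546 + (-13 - 2/3) = 546 + (-13 - 2*⅓) = 546 + (-13 - ⅔) = 546 - 41/3 = 1597/3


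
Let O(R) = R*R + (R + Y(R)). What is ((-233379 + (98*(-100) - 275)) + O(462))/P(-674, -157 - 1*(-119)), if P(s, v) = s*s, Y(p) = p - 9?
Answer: -29095/454276 ≈ -0.064047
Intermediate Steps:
Y(p) = -9 + p
P(s, v) = s²
O(R) = -9 + R² + 2*R (O(R) = R*R + (R + (-9 + R)) = R² + (-9 + 2*R) = -9 + R² + 2*R)
((-233379 + (98*(-100) - 275)) + O(462))/P(-674, -157 - 1*(-119)) = ((-233379 + (98*(-100) - 275)) + (-9 + 462² + 2*462))/((-674)²) = ((-233379 + (-9800 - 275)) + (-9 + 213444 + 924))/454276 = ((-233379 - 10075) + 214359)*(1/454276) = (-243454 + 214359)*(1/454276) = -29095*1/454276 = -29095/454276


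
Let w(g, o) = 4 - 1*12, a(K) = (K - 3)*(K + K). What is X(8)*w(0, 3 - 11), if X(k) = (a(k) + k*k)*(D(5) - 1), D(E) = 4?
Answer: -3456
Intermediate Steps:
a(K) = 2*K*(-3 + K) (a(K) = (-3 + K)*(2*K) = 2*K*(-3 + K))
w(g, o) = -8 (w(g, o) = 4 - 12 = -8)
X(k) = 3*k² + 6*k*(-3 + k) (X(k) = (2*k*(-3 + k) + k*k)*(4 - 1) = (2*k*(-3 + k) + k²)*3 = (k² + 2*k*(-3 + k))*3 = 3*k² + 6*k*(-3 + k))
X(8)*w(0, 3 - 11) = (9*8*(-2 + 8))*(-8) = (9*8*6)*(-8) = 432*(-8) = -3456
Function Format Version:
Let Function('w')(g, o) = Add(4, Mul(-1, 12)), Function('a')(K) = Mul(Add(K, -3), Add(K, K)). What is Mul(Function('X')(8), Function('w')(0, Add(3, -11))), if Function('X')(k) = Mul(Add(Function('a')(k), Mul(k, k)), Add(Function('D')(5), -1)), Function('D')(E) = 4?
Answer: -3456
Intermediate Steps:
Function('a')(K) = Mul(2, K, Add(-3, K)) (Function('a')(K) = Mul(Add(-3, K), Mul(2, K)) = Mul(2, K, Add(-3, K)))
Function('w')(g, o) = -8 (Function('w')(g, o) = Add(4, -12) = -8)
Function('X')(k) = Add(Mul(3, Pow(k, 2)), Mul(6, k, Add(-3, k))) (Function('X')(k) = Mul(Add(Mul(2, k, Add(-3, k)), Mul(k, k)), Add(4, -1)) = Mul(Add(Mul(2, k, Add(-3, k)), Pow(k, 2)), 3) = Mul(Add(Pow(k, 2), Mul(2, k, Add(-3, k))), 3) = Add(Mul(3, Pow(k, 2)), Mul(6, k, Add(-3, k))))
Mul(Function('X')(8), Function('w')(0, Add(3, -11))) = Mul(Mul(9, 8, Add(-2, 8)), -8) = Mul(Mul(9, 8, 6), -8) = Mul(432, -8) = -3456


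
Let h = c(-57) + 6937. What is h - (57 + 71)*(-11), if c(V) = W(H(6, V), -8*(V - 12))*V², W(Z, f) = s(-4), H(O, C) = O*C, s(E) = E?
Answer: -4651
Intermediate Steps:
H(O, C) = C*O
W(Z, f) = -4
c(V) = -4*V²
h = -6059 (h = -4*(-57)² + 6937 = -4*3249 + 6937 = -12996 + 6937 = -6059)
h - (57 + 71)*(-11) = -6059 - (57 + 71)*(-11) = -6059 - 128*(-11) = -6059 - 1*(-1408) = -6059 + 1408 = -4651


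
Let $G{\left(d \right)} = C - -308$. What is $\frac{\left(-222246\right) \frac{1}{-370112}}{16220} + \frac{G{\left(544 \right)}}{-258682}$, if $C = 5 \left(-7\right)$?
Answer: $- \frac{395346775737}{388231021717120} \approx -0.0010183$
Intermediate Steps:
$C = -35$
$G{\left(d \right)} = 273$ ($G{\left(d \right)} = -35 - -308 = -35 + 308 = 273$)
$\frac{\left(-222246\right) \frac{1}{-370112}}{16220} + \frac{G{\left(544 \right)}}{-258682} = \frac{\left(-222246\right) \frac{1}{-370112}}{16220} + \frac{273}{-258682} = \left(-222246\right) \left(- \frac{1}{370112}\right) \frac{1}{16220} + 273 \left(- \frac{1}{258682}\right) = \frac{111123}{185056} \cdot \frac{1}{16220} - \frac{273}{258682} = \frac{111123}{3001608320} - \frac{273}{258682} = - \frac{395346775737}{388231021717120}$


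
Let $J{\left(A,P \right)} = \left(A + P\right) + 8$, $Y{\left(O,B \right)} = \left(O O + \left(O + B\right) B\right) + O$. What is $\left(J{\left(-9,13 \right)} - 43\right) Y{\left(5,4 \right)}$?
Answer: $-2046$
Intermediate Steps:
$Y{\left(O,B \right)} = O + O^{2} + B \left(B + O\right)$ ($Y{\left(O,B \right)} = \left(O^{2} + \left(B + O\right) B\right) + O = \left(O^{2} + B \left(B + O\right)\right) + O = O + O^{2} + B \left(B + O\right)$)
$J{\left(A,P \right)} = 8 + A + P$
$\left(J{\left(-9,13 \right)} - 43\right) Y{\left(5,4 \right)} = \left(\left(8 - 9 + 13\right) - 43\right) \left(5 + 4^{2} + 5^{2} + 4 \cdot 5\right) = \left(12 - 43\right) \left(5 + 16 + 25 + 20\right) = \left(-31\right) 66 = -2046$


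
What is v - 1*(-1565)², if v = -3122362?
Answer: -5571587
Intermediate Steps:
v - 1*(-1565)² = -3122362 - 1*(-1565)² = -3122362 - 1*2449225 = -3122362 - 2449225 = -5571587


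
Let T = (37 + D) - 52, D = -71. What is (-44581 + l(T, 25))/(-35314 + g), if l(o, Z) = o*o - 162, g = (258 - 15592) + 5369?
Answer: 12449/15093 ≈ 0.82482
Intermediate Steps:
g = -9965 (g = -15334 + 5369 = -9965)
T = -86 (T = (37 - 71) - 52 = -34 - 52 = -86)
l(o, Z) = -162 + o² (l(o, Z) = o² - 162 = -162 + o²)
(-44581 + l(T, 25))/(-35314 + g) = (-44581 + (-162 + (-86)²))/(-35314 - 9965) = (-44581 + (-162 + 7396))/(-45279) = (-44581 + 7234)*(-1/45279) = -37347*(-1/45279) = 12449/15093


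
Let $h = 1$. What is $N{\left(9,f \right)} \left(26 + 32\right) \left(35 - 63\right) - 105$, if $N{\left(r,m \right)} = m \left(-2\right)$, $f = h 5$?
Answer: $16135$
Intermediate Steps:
$f = 5$ ($f = 1 \cdot 5 = 5$)
$N{\left(r,m \right)} = - 2 m$
$N{\left(9,f \right)} \left(26 + 32\right) \left(35 - 63\right) - 105 = \left(-2\right) 5 \left(26 + 32\right) \left(35 - 63\right) - 105 = - 10 \cdot 58 \left(-28\right) - 105 = \left(-10\right) \left(-1624\right) - 105 = 16240 - 105 = 16135$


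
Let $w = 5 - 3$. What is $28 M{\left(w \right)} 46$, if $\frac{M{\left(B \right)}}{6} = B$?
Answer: $15456$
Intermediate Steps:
$w = 2$ ($w = 5 - 3 = 2$)
$M{\left(B \right)} = 6 B$
$28 M{\left(w \right)} 46 = 28 \cdot 6 \cdot 2 \cdot 46 = 28 \cdot 12 \cdot 46 = 336 \cdot 46 = 15456$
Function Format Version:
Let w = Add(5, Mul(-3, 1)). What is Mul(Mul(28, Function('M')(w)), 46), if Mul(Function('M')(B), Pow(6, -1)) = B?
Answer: 15456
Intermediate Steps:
w = 2 (w = Add(5, -3) = 2)
Function('M')(B) = Mul(6, B)
Mul(Mul(28, Function('M')(w)), 46) = Mul(Mul(28, Mul(6, 2)), 46) = Mul(Mul(28, 12), 46) = Mul(336, 46) = 15456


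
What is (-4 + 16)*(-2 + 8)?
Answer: 72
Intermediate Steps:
(-4 + 16)*(-2 + 8) = 12*6 = 72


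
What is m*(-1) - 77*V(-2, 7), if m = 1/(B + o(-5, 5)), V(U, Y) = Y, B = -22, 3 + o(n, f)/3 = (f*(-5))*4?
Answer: -178408/331 ≈ -539.00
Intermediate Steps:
o(n, f) = -9 - 60*f (o(n, f) = -9 + 3*((f*(-5))*4) = -9 + 3*(-5*f*4) = -9 + 3*(-20*f) = -9 - 60*f)
m = -1/331 (m = 1/(-22 + (-9 - 60*5)) = 1/(-22 + (-9 - 300)) = 1/(-22 - 309) = 1/(-331) = -1/331 ≈ -0.0030211)
m*(-1) - 77*V(-2, 7) = -1/331*(-1) - 77*7 = 1/331 - 539 = -178408/331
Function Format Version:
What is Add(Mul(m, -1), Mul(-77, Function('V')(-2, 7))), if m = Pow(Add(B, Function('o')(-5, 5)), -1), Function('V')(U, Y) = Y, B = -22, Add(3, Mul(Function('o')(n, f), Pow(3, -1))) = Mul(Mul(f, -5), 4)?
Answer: Rational(-178408, 331) ≈ -539.00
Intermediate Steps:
Function('o')(n, f) = Add(-9, Mul(-60, f)) (Function('o')(n, f) = Add(-9, Mul(3, Mul(Mul(f, -5), 4))) = Add(-9, Mul(3, Mul(Mul(-5, f), 4))) = Add(-9, Mul(3, Mul(-20, f))) = Add(-9, Mul(-60, f)))
m = Rational(-1, 331) (m = Pow(Add(-22, Add(-9, Mul(-60, 5))), -1) = Pow(Add(-22, Add(-9, -300)), -1) = Pow(Add(-22, -309), -1) = Pow(-331, -1) = Rational(-1, 331) ≈ -0.0030211)
Add(Mul(m, -1), Mul(-77, Function('V')(-2, 7))) = Add(Mul(Rational(-1, 331), -1), Mul(-77, 7)) = Add(Rational(1, 331), -539) = Rational(-178408, 331)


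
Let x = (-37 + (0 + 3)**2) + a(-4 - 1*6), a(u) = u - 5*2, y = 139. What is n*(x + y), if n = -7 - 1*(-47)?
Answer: 3640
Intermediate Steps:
n = 40 (n = -7 + 47 = 40)
a(u) = -10 + u (a(u) = u - 10 = -10 + u)
x = -48 (x = (-37 + (0 + 3)**2) + (-10 + (-4 - 1*6)) = (-37 + 3**2) + (-10 + (-4 - 6)) = (-37 + 9) + (-10 - 10) = -28 - 20 = -48)
n*(x + y) = 40*(-48 + 139) = 40*91 = 3640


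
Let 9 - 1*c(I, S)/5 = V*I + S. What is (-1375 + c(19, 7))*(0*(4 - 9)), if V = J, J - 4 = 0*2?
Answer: 0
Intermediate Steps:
J = 4 (J = 4 + 0*2 = 4 + 0 = 4)
V = 4
c(I, S) = 45 - 20*I - 5*S (c(I, S) = 45 - 5*(4*I + S) = 45 - 5*(S + 4*I) = 45 + (-20*I - 5*S) = 45 - 20*I - 5*S)
(-1375 + c(19, 7))*(0*(4 - 9)) = (-1375 + (45 - 20*19 - 5*7))*(0*(4 - 9)) = (-1375 + (45 - 380 - 35))*(0*(-5)) = (-1375 - 370)*0 = -1745*0 = 0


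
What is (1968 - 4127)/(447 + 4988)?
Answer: -2159/5435 ≈ -0.39724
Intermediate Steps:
(1968 - 4127)/(447 + 4988) = -2159/5435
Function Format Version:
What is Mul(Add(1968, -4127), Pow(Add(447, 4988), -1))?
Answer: Rational(-2159, 5435) ≈ -0.39724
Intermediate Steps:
Mul(Add(1968, -4127), Pow(Add(447, 4988), -1)) = Mul(-2159, Pow(5435, -1)) = Mul(-2159, Rational(1, 5435)) = Rational(-2159, 5435)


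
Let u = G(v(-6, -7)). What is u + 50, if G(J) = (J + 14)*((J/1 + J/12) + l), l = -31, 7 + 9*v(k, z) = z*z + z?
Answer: -417173/972 ≈ -429.19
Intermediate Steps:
v(k, z) = -7/9 + z/9 + z²/9 (v(k, z) = -7/9 + (z*z + z)/9 = -7/9 + (z² + z)/9 = -7/9 + (z + z²)/9 = -7/9 + (z/9 + z²/9) = -7/9 + z/9 + z²/9)
G(J) = (-31 + 13*J/12)*(14 + J) (G(J) = (J + 14)*((J/1 + J/12) - 31) = (14 + J)*((J*1 + J*(1/12)) - 31) = (14 + J)*((J + J/12) - 31) = (14 + J)*(13*J/12 - 31) = (14 + J)*(-31 + 13*J/12) = (-31 + 13*J/12)*(14 + J))
u = -465773/972 (u = -434 - 95*(-7/9 + (⅑)*(-7) + (⅑)*(-7)²)/6 + 13*(-7/9 + (⅑)*(-7) + (⅑)*(-7)²)²/12 = -434 - 95*(-7/9 - 7/9 + (⅑)*49)/6 + 13*(-7/9 - 7/9 + (⅑)*49)²/12 = -434 - 95*(-7/9 - 7/9 + 49/9)/6 + 13*(-7/9 - 7/9 + 49/9)²/12 = -434 - 95/6*35/9 + 13*(35/9)²/12 = -434 - 3325/54 + (13/12)*(1225/81) = -434 - 3325/54 + 15925/972 = -465773/972 ≈ -479.19)
u + 50 = -465773/972 + 50 = -417173/972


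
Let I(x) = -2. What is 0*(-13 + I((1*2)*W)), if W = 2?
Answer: 0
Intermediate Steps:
0*(-13 + I((1*2)*W)) = 0*(-13 - 2) = 0*(-15) = 0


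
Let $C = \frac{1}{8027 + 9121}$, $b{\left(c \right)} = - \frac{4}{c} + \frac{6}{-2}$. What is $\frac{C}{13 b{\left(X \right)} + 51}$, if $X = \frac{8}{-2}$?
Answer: $\frac{1}{428700} \approx 2.3326 \cdot 10^{-6}$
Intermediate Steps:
$X = -4$ ($X = 8 \left(- \frac{1}{2}\right) = -4$)
$b{\left(c \right)} = -3 - \frac{4}{c}$ ($b{\left(c \right)} = - \frac{4}{c} + 6 \left(- \frac{1}{2}\right) = - \frac{4}{c} - 3 = -3 - \frac{4}{c}$)
$C = \frac{1}{17148} \approx 5.8316 \cdot 10^{-5}$
$\frac{C}{13 b{\left(X \right)} + 51} = \frac{1}{17148 \left(13 \left(-3 - \frac{4}{-4}\right) + 51\right)} = \frac{1}{17148 \left(13 \left(-3 - -1\right) + 51\right)} = \frac{1}{17148 \left(13 \left(-3 + 1\right) + 51\right)} = \frac{1}{17148 \left(13 \left(-2\right) + 51\right)} = \frac{1}{17148 \left(-26 + 51\right)} = \frac{1}{17148 \cdot 25} = \frac{1}{17148} \cdot \frac{1}{25} = \frac{1}{428700}$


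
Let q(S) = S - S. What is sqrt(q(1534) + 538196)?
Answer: 2*sqrt(134549) ≈ 733.62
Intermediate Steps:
q(S) = 0
sqrt(q(1534) + 538196) = sqrt(0 + 538196) = sqrt(538196) = 2*sqrt(134549)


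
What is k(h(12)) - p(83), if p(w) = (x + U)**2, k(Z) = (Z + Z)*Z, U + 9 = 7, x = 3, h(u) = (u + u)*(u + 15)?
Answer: 839807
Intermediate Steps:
h(u) = 2*u*(15 + u) (h(u) = (2*u)*(15 + u) = 2*u*(15 + u))
U = -2 (U = -9 + 7 = -2)
k(Z) = 2*Z**2 (k(Z) = (2*Z)*Z = 2*Z**2)
p(w) = 1 (p(w) = (3 - 2)**2 = 1**2 = 1)
k(h(12)) - p(83) = 2*(2*12*(15 + 12))**2 - 1*1 = 2*(2*12*27)**2 - 1 = 2*648**2 - 1 = 2*419904 - 1 = 839808 - 1 = 839807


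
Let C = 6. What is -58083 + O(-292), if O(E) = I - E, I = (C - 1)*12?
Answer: -57731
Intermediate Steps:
I = 60 (I = (6 - 1)*12 = 5*12 = 60)
O(E) = 60 - E
-58083 + O(-292) = -58083 + (60 - 1*(-292)) = -58083 + (60 + 292) = -58083 + 352 = -57731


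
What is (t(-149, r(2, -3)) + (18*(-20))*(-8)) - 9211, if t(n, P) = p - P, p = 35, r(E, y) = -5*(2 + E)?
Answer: -6276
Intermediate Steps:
r(E, y) = -10 - 5*E
t(n, P) = 35 - P
(t(-149, r(2, -3)) + (18*(-20))*(-8)) - 9211 = ((35 - (-10 - 5*2)) + (18*(-20))*(-8)) - 9211 = ((35 - (-10 - 10)) - 360*(-8)) - 9211 = ((35 - 1*(-20)) + 2880) - 9211 = ((35 + 20) + 2880) - 9211 = (55 + 2880) - 9211 = 2935 - 9211 = -6276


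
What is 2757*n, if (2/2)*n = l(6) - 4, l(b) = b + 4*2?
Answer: 27570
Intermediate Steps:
l(b) = 8 + b (l(b) = b + 8 = 8 + b)
n = 10 (n = (8 + 6) - 4 = 14 - 4 = 10)
2757*n = 2757*10 = 27570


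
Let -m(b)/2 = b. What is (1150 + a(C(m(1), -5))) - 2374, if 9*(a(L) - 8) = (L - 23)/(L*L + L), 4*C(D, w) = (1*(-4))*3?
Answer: -32845/27 ≈ -1216.5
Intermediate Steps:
m(b) = -2*b
C(D, w) = -3 (C(D, w) = ((1*(-4))*3)/4 = (-4*3)/4 = (¼)*(-12) = -3)
a(L) = 8 + (-23 + L)/(9*(L + L²)) (a(L) = 8 + ((L - 23)/(L*L + L))/9 = 8 + ((-23 + L)/(L² + L))/9 = 8 + ((-23 + L)/(L + L²))/9 = 8 + (-23 + L)/(9*(L + L²)))
(1150 + a(C(m(1), -5))) - 2374 = (1150 + (⅑)*(-23 + 72*(-3)² + 73*(-3))/(-3*(1 - 3))) - 2374 = (1150 + (⅑)*(-⅓)*(-23 + 72*9 - 219)/(-2)) - 2374 = (1150 + (⅑)*(-⅓)*(-½)*(-23 + 648 - 219)) - 2374 = (1150 + (⅑)*(-⅓)*(-½)*406) - 2374 = (1150 + 203/27) - 2374 = 31253/27 - 2374 = -32845/27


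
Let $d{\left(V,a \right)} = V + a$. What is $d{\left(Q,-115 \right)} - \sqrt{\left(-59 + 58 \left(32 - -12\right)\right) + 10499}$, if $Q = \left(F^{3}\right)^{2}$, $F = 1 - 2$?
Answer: $-114 - 8 \sqrt{203} \approx -227.98$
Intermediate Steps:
$F = -1$
$Q = 1$ ($Q = \left(\left(-1\right)^{3}\right)^{2} = \left(-1\right)^{2} = 1$)
$d{\left(Q,-115 \right)} - \sqrt{\left(-59 + 58 \left(32 - -12\right)\right) + 10499} = \left(1 - 115\right) - \sqrt{\left(-59 + 58 \left(32 - -12\right)\right) + 10499} = -114 - \sqrt{\left(-59 + 58 \left(32 + 12\right)\right) + 10499} = -114 - \sqrt{\left(-59 + 58 \cdot 44\right) + 10499} = -114 - \sqrt{\left(-59 + 2552\right) + 10499} = -114 - \sqrt{2493 + 10499} = -114 - \sqrt{12992} = -114 - 8 \sqrt{203}$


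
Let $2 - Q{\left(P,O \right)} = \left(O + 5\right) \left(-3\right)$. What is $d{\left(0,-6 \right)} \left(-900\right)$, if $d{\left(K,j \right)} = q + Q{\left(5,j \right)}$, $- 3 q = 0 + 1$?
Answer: $1200$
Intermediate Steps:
$Q{\left(P,O \right)} = 17 + 3 O$ ($Q{\left(P,O \right)} = 2 - \left(O + 5\right) \left(-3\right) = 2 - \left(5 + O\right) \left(-3\right) = 2 - \left(-15 - 3 O\right) = 2 + \left(15 + 3 O\right) = 17 + 3 O$)
$q = - \frac{1}{3}$ ($q = - \frac{0 + 1}{3} = \left(- \frac{1}{3}\right) 1 = - \frac{1}{3} \approx -0.33333$)
$d{\left(K,j \right)} = \frac{50}{3} + 3 j$ ($d{\left(K,j \right)} = - \frac{1}{3} + \left(17 + 3 j\right) = \frac{50}{3} + 3 j$)
$d{\left(0,-6 \right)} \left(-900\right) = \left(\frac{50}{3} + 3 \left(-6\right)\right) \left(-900\right) = \left(\frac{50}{3} - 18\right) \left(-900\right) = \left(- \frac{4}{3}\right) \left(-900\right) = 1200$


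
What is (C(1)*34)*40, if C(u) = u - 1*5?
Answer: -5440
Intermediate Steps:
C(u) = -5 + u (C(u) = u - 5 = -5 + u)
(C(1)*34)*40 = ((-5 + 1)*34)*40 = -4*34*40 = -136*40 = -5440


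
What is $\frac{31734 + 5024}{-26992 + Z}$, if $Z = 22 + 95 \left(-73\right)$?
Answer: $- \frac{36758}{33905} \approx -1.0841$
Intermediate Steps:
$Z = -6913$ ($Z = 22 - 6935 = -6913$)
$\frac{31734 + 5024}{-26992 + Z} = \frac{31734 + 5024}{-26992 - 6913} = \frac{36758}{-33905} = 36758 \left(- \frac{1}{33905}\right) = - \frac{36758}{33905}$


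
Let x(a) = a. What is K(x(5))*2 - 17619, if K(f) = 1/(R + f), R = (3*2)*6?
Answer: -722377/41 ≈ -17619.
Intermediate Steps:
R = 36 (R = 6*6 = 36)
K(f) = 1/(36 + f)
K(x(5))*2 - 17619 = 2/(36 + 5) - 17619 = 2/41 - 17619 = -722377/41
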